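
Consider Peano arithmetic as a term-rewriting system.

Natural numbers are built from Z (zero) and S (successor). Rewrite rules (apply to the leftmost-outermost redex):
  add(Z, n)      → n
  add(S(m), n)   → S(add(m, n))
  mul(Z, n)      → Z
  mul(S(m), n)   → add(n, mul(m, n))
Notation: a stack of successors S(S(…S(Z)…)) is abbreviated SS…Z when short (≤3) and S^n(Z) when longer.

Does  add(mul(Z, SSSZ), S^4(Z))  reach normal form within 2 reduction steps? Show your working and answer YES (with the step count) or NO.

  start: add(mul(Z, SSSZ), S^4(Z))
  →1  add(Z, S^4(Z))
  →2  S^4(Z)

Answer: YES — reaches normal form S^4(Z) in 2 ≤ 2 steps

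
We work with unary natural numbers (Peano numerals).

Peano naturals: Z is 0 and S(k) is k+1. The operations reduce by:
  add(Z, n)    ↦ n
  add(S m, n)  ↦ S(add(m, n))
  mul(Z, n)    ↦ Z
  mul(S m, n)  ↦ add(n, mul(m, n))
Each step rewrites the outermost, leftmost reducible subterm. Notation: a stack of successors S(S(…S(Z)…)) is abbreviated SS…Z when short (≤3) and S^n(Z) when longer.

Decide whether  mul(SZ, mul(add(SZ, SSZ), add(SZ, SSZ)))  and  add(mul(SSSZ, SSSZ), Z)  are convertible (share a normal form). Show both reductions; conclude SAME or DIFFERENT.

Term A:
  start: mul(SZ, mul(add(SZ, SSZ), add(SZ, SSZ)))
  [1] add(mul(add(SZ, SSZ), add(SZ, SSZ)), mul(Z, mul(add(SZ, SSZ), add(SZ, SSZ))))
  [2] add(mul(S(add(Z, SSZ)), add(SZ, SSZ)), mul(Z, mul(add(SZ, SSZ), add(SZ, SSZ))))
  [3] add(add(add(SZ, SSZ), mul(add(Z, SSZ), add(SZ, SSZ))), mul(Z, mul(add(SZ, SSZ), add(SZ, SSZ))))
  [4] add(add(S(add(Z, SSZ)), mul(add(Z, SSZ), add(SZ, SSZ))), mul(Z, mul(add(SZ, SSZ), add(SZ, SSZ))))
  [5] add(S(add(add(Z, SSZ), mul(add(Z, SSZ), add(SZ, SSZ)))), mul(Z, mul(add(SZ, SSZ), add(SZ, SSZ))))
  [6] S(add(add(add(Z, SSZ), mul(add(Z, SSZ), add(SZ, SSZ))), mul(Z, mul(add(SZ, SSZ), add(SZ, SSZ)))))
  [7] S(add(add(SSZ, mul(add(Z, SSZ), add(SZ, SSZ))), mul(Z, mul(add(SZ, SSZ), add(SZ, SSZ)))))
  [8] S(add(S(add(SZ, mul(add(Z, SSZ), add(SZ, SSZ)))), mul(Z, mul(add(SZ, SSZ), add(SZ, SSZ)))))
  [9] S(S(add(add(SZ, mul(add(Z, SSZ), add(SZ, SSZ))), mul(Z, mul(add(SZ, SSZ), add(SZ, SSZ))))))
  [10] S(S(add(S(add(Z, mul(add(Z, SSZ), add(SZ, SSZ)))), mul(Z, mul(add(SZ, SSZ), add(SZ, SSZ))))))
  [11] S(S(S(add(add(Z, mul(add(Z, SSZ), add(SZ, SSZ))), mul(Z, mul(add(SZ, SSZ), add(SZ, SSZ)))))))
  [12] S(S(S(add(mul(add(Z, SSZ), add(SZ, SSZ)), mul(Z, mul(add(SZ, SSZ), add(SZ, SSZ)))))))
  [13] S(S(S(add(mul(SSZ, add(SZ, SSZ)), mul(Z, mul(add(SZ, SSZ), add(SZ, SSZ)))))))
  [14] S(S(S(add(add(add(SZ, SSZ), mul(SZ, add(SZ, SSZ))), mul(Z, mul(add(SZ, SSZ), add(SZ, SSZ)))))))
  [15] S(S(S(add(add(S(add(Z, SSZ)), mul(SZ, add(SZ, SSZ))), mul(Z, mul(add(SZ, SSZ), add(SZ, SSZ)))))))
  [16] S(S(S(add(S(add(add(Z, SSZ), mul(SZ, add(SZ, SSZ)))), mul(Z, mul(add(SZ, SSZ), add(SZ, SSZ)))))))
  [17] S(S(S(S(add(add(add(Z, SSZ), mul(SZ, add(SZ, SSZ))), mul(Z, mul(add(SZ, SSZ), add(SZ, SSZ))))))))
  [18] S(S(S(S(add(add(SSZ, mul(SZ, add(SZ, SSZ))), mul(Z, mul(add(SZ, SSZ), add(SZ, SSZ))))))))
  [19] S(S(S(S(add(S(add(SZ, mul(SZ, add(SZ, SSZ)))), mul(Z, mul(add(SZ, SSZ), add(SZ, SSZ))))))))
  [20] S(S(S(S(S(add(add(SZ, mul(SZ, add(SZ, SSZ))), mul(Z, mul(add(SZ, SSZ), add(SZ, SSZ)))))))))
  [21] S(S(S(S(S(add(S(add(Z, mul(SZ, add(SZ, SSZ)))), mul(Z, mul(add(SZ, SSZ), add(SZ, SSZ)))))))))
  [22] S(S(S(S(S(S(add(add(Z, mul(SZ, add(SZ, SSZ))), mul(Z, mul(add(SZ, SSZ), add(SZ, SSZ))))))))))
  [23] S(S(S(S(S(S(add(mul(SZ, add(SZ, SSZ)), mul(Z, mul(add(SZ, SSZ), add(SZ, SSZ))))))))))
  [24] S(S(S(S(S(S(add(add(add(SZ, SSZ), mul(Z, add(SZ, SSZ))), mul(Z, mul(add(SZ, SSZ), add(SZ, SSZ))))))))))
  [25] S(S(S(S(S(S(add(add(S(add(Z, SSZ)), mul(Z, add(SZ, SSZ))), mul(Z, mul(add(SZ, SSZ), add(SZ, SSZ))))))))))
  [26] S(S(S(S(S(S(add(S(add(add(Z, SSZ), mul(Z, add(SZ, SSZ)))), mul(Z, mul(add(SZ, SSZ), add(SZ, SSZ))))))))))
  [27] S(S(S(S(S(S(S(add(add(add(Z, SSZ), mul(Z, add(SZ, SSZ))), mul(Z, mul(add(SZ, SSZ), add(SZ, SSZ)))))))))))
  [28] S(S(S(S(S(S(S(add(add(SSZ, mul(Z, add(SZ, SSZ))), mul(Z, mul(add(SZ, SSZ), add(SZ, SSZ)))))))))))
  [29] S(S(S(S(S(S(S(add(S(add(SZ, mul(Z, add(SZ, SSZ)))), mul(Z, mul(add(SZ, SSZ), add(SZ, SSZ)))))))))))
  [30] S(S(S(S(S(S(S(S(add(add(SZ, mul(Z, add(SZ, SSZ))), mul(Z, mul(add(SZ, SSZ), add(SZ, SSZ))))))))))))
  [31] S(S(S(S(S(S(S(S(add(S(add(Z, mul(Z, add(SZ, SSZ)))), mul(Z, mul(add(SZ, SSZ), add(SZ, SSZ))))))))))))
  [32] S(S(S(S(S(S(S(S(S(add(add(Z, mul(Z, add(SZ, SSZ))), mul(Z, mul(add(SZ, SSZ), add(SZ, SSZ)))))))))))))
  [33] S(S(S(S(S(S(S(S(S(add(mul(Z, add(SZ, SSZ)), mul(Z, mul(add(SZ, SSZ), add(SZ, SSZ)))))))))))))
  [34] S(S(S(S(S(S(S(S(S(add(Z, mul(Z, mul(add(SZ, SSZ), add(SZ, SSZ)))))))))))))
  [35] S(S(S(S(S(S(S(S(S(mul(Z, mul(add(SZ, SSZ), add(SZ, SSZ))))))))))))
  [36] S^9(Z)

Term B:
  start: add(mul(SSSZ, SSSZ), Z)
  [1] add(add(SSSZ, mul(SSZ, SSSZ)), Z)
  [2] add(S(add(SSZ, mul(SSZ, SSSZ))), Z)
  [3] S(add(add(SSZ, mul(SSZ, SSSZ)), Z))
  [4] S(add(S(add(SZ, mul(SSZ, SSSZ))), Z))
  [5] S(S(add(add(SZ, mul(SSZ, SSSZ)), Z)))
  [6] S(S(add(S(add(Z, mul(SSZ, SSSZ))), Z)))
  [7] S(S(S(add(add(Z, mul(SSZ, SSSZ)), Z))))
  [8] S(S(S(add(mul(SSZ, SSSZ), Z))))
  [9] S(S(S(add(add(SSSZ, mul(SZ, SSSZ)), Z))))
  [10] S(S(S(add(S(add(SSZ, mul(SZ, SSSZ))), Z))))
  [11] S(S(S(S(add(add(SSZ, mul(SZ, SSSZ)), Z)))))
  [12] S(S(S(S(add(S(add(SZ, mul(SZ, SSSZ))), Z)))))
  [13] S(S(S(S(S(add(add(SZ, mul(SZ, SSSZ)), Z))))))
  [14] S(S(S(S(S(add(S(add(Z, mul(SZ, SSSZ))), Z))))))
  [15] S(S(S(S(S(S(add(add(Z, mul(SZ, SSSZ)), Z)))))))
  [16] S(S(S(S(S(S(add(mul(SZ, SSSZ), Z)))))))
  [17] S(S(S(S(S(S(add(add(SSSZ, mul(Z, SSSZ)), Z)))))))
  [18] S(S(S(S(S(S(add(S(add(SSZ, mul(Z, SSSZ))), Z)))))))
  [19] S(S(S(S(S(S(S(add(add(SSZ, mul(Z, SSSZ)), Z))))))))
  [20] S(S(S(S(S(S(S(add(S(add(SZ, mul(Z, SSSZ))), Z))))))))
  [21] S(S(S(S(S(S(S(S(add(add(SZ, mul(Z, SSSZ)), Z)))))))))
  [22] S(S(S(S(S(S(S(S(add(S(add(Z, mul(Z, SSSZ))), Z)))))))))
  [23] S(S(S(S(S(S(S(S(S(add(add(Z, mul(Z, SSSZ)), Z))))))))))
  [24] S(S(S(S(S(S(S(S(S(add(mul(Z, SSSZ), Z))))))))))
  [25] S(S(S(S(S(S(S(S(S(add(Z, Z))))))))))
  [26] S^9(Z)

Answer: SAME — A ⇓ S^9(Z), B ⇓ S^9(Z)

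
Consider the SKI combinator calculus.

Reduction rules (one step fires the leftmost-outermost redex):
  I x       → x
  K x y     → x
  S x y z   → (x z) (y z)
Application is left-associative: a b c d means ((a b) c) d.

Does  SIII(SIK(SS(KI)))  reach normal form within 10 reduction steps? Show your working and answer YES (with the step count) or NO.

  start: SIII(SIK(SS(KI)))
  step 1: II(II)(SIK(SS(KI)))
  step 2: I(II)(SIK(SS(KI)))
  step 3: II(SIK(SS(KI)))
  step 4: I(SIK(SS(KI)))
  step 5: SIK(SS(KI))
  step 6: I(SS(KI))(K(SS(KI)))
  step 7: SS(KI)(K(SS(KI)))
  step 8: S(K(SS(KI)))(KI(K(SS(KI))))
  step 9: S(K(SS(KI)))I

Answer: YES — reaches normal form S(K(SS(KI)))I in 9 ≤ 10 steps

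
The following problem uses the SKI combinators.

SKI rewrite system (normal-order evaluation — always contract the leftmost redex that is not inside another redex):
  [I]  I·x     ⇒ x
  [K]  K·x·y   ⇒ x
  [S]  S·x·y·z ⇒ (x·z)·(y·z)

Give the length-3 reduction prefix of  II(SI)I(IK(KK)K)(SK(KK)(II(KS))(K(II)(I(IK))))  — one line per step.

Answer: after 3 steps: I(IK(KK)K)(I(IK(KK)K))(SK(KK)(II(KS))(K(II)(I(IK))))

Working:
  start: II(SI)I(IK(KK)K)(SK(KK)(II(KS))(K(II)(I(IK))))
  [1] I(SI)I(IK(KK)K)(SK(KK)(II(KS))(K(II)(I(IK))))
  [2] SII(IK(KK)K)(SK(KK)(II(KS))(K(II)(I(IK))))
  [3] I(IK(KK)K)(I(IK(KK)K))(SK(KK)(II(KS))(K(II)(I(IK))))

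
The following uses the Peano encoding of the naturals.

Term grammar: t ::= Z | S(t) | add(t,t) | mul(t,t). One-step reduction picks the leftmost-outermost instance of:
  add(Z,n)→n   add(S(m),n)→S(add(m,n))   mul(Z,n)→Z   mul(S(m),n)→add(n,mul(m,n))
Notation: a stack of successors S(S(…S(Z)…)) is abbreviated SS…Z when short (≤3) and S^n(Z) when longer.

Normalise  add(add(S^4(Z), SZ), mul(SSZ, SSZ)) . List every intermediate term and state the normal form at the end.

  start: add(add(S^4(Z), SZ), mul(SSZ, SSZ))
  step 1: add(S(add(SSSZ, SZ)), mul(SSZ, SSZ))
  step 2: S(add(add(SSSZ, SZ), mul(SSZ, SSZ)))
  step 3: S(add(S(add(SSZ, SZ)), mul(SSZ, SSZ)))
  step 4: S(S(add(add(SSZ, SZ), mul(SSZ, SSZ))))
  step 5: S(S(add(S(add(SZ, SZ)), mul(SSZ, SSZ))))
  step 6: S(S(S(add(add(SZ, SZ), mul(SSZ, SSZ)))))
  step 7: S(S(S(add(S(add(Z, SZ)), mul(SSZ, SSZ)))))
  step 8: S(S(S(S(add(add(Z, SZ), mul(SSZ, SSZ))))))
  step 9: S(S(S(S(add(SZ, mul(SSZ, SSZ))))))
  step 10: S(S(S(S(S(add(Z, mul(SSZ, SSZ)))))))
  step 11: S(S(S(S(S(mul(SSZ, SSZ))))))
  step 12: S(S(S(S(S(add(SSZ, mul(SZ, SSZ)))))))
  step 13: S(S(S(S(S(S(add(SZ, mul(SZ, SSZ))))))))
  step 14: S(S(S(S(S(S(S(add(Z, mul(SZ, SSZ)))))))))
  step 15: S(S(S(S(S(S(S(mul(SZ, SSZ))))))))
  step 16: S(S(S(S(S(S(S(add(SSZ, mul(Z, SSZ)))))))))
  step 17: S(S(S(S(S(S(S(S(add(SZ, mul(Z, SSZ))))))))))
  step 18: S(S(S(S(S(S(S(S(S(add(Z, mul(Z, SSZ)))))))))))
  step 19: S(S(S(S(S(S(S(S(S(mul(Z, SSZ))))))))))
  step 20: S^9(Z)

Answer: normal form = S^9(Z)  (in 20 steps)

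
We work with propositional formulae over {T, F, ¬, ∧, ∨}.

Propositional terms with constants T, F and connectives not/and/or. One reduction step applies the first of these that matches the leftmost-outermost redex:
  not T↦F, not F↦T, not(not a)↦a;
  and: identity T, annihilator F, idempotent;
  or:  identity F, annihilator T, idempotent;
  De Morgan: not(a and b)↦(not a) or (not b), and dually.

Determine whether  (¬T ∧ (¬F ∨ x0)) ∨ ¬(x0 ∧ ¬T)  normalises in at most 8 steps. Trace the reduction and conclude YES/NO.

Answer: YES — reaches normal form T in 6 ≤ 8 steps

Reduction:
  start: (¬T ∧ (¬F ∨ x0)) ∨ ¬(x0 ∧ ¬T)
  step 1: (F ∧ (¬F ∨ x0)) ∨ ¬(x0 ∧ ¬T)
  step 2: F ∨ ¬(x0 ∧ ¬T)
  step 3: ¬(x0 ∧ ¬T)
  step 4: ¬x0 ∨ ¬¬T
  step 5: ¬x0 ∨ T
  step 6: T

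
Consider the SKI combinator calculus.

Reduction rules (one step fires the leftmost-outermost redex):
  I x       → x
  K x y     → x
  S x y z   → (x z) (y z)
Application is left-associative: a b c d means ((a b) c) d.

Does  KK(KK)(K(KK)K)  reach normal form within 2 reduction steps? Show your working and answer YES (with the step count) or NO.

  start: KK(KK)(K(KK)K)
  step 1: K(K(KK)K)
  step 2: K(KK)

Answer: YES — reaches normal form K(KK) in 2 ≤ 2 steps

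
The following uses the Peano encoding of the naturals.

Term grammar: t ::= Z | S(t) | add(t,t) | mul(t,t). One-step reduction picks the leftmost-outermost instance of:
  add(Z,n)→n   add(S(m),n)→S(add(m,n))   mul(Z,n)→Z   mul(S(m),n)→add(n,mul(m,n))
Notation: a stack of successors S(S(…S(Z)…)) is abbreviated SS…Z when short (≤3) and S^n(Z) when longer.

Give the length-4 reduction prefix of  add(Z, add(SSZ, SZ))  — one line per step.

Answer: after 4 steps: SSSZ

Working:
  start: add(Z, add(SSZ, SZ))
  [1] add(SSZ, SZ)
  [2] S(add(SZ, SZ))
  [3] S(S(add(Z, SZ)))
  [4] SSSZ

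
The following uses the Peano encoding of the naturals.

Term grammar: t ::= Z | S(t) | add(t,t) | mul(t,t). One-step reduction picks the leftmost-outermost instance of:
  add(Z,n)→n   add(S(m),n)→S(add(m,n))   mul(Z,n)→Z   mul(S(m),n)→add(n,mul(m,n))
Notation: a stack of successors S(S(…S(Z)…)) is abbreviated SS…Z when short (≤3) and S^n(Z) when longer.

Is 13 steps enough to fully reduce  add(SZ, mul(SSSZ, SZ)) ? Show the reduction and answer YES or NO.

  start: add(SZ, mul(SSSZ, SZ))
  step 1: S(add(Z, mul(SSSZ, SZ)))
  step 2: S(mul(SSSZ, SZ))
  step 3: S(add(SZ, mul(SSZ, SZ)))
  step 4: S(S(add(Z, mul(SSZ, SZ))))
  step 5: S(S(mul(SSZ, SZ)))
  step 6: S(S(add(SZ, mul(SZ, SZ))))
  step 7: S(S(S(add(Z, mul(SZ, SZ)))))
  step 8: S(S(S(mul(SZ, SZ))))
  step 9: S(S(S(add(SZ, mul(Z, SZ)))))
  step 10: S(S(S(S(add(Z, mul(Z, SZ))))))
  step 11: S(S(S(S(mul(Z, SZ)))))
  step 12: S^4(Z)

Answer: YES — reaches normal form S^4(Z) in 12 ≤ 13 steps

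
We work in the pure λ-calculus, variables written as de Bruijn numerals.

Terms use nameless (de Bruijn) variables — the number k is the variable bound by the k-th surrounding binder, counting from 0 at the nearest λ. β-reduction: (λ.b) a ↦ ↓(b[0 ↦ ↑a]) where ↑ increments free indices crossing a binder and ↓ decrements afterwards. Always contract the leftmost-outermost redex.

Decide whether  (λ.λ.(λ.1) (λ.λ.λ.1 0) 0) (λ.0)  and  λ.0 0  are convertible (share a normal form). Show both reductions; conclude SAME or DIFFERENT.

Term A:
  start: (λ.λ.(λ.1) (λ.λ.λ.1 0) 0) (λ.0)
  step 1: λ.(λ.1) (λ.λ.λ.1 0) 0
  step 2: λ.0 0

Term B:
  start: λ.0 0

Answer: SAME — A ⇓ λ.0 0, B ⇓ λ.0 0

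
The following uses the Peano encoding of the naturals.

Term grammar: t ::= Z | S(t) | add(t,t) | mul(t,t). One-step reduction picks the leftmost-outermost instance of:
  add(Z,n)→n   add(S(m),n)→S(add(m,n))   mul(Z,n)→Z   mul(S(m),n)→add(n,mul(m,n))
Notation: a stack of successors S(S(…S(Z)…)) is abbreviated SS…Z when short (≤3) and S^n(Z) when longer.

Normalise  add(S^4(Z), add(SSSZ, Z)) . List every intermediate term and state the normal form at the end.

  start: add(S^4(Z), add(SSSZ, Z))
  [1] S(add(SSSZ, add(SSSZ, Z)))
  [2] S(S(add(SSZ, add(SSSZ, Z))))
  [3] S(S(S(add(SZ, add(SSSZ, Z)))))
  [4] S(S(S(S(add(Z, add(SSSZ, Z))))))
  [5] S(S(S(S(add(SSSZ, Z)))))
  [6] S(S(S(S(S(add(SSZ, Z))))))
  [7] S(S(S(S(S(S(add(SZ, Z)))))))
  [8] S(S(S(S(S(S(S(add(Z, Z))))))))
  [9] S^7(Z)

Answer: normal form = S^7(Z)  (in 9 steps)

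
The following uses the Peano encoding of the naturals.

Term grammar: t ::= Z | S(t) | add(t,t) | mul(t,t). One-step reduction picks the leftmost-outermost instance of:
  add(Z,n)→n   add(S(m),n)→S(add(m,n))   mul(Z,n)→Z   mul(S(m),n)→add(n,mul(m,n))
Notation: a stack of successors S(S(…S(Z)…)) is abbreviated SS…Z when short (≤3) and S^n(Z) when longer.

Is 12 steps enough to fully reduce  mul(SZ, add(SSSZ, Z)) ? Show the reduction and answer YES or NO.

Answer: YES — reaches normal form SSSZ in 10 ≤ 12 steps

Working:
  start: mul(SZ, add(SSSZ, Z))
  step 1: add(add(SSSZ, Z), mul(Z, add(SSSZ, Z)))
  step 2: add(S(add(SSZ, Z)), mul(Z, add(SSSZ, Z)))
  step 3: S(add(add(SSZ, Z), mul(Z, add(SSSZ, Z))))
  step 4: S(add(S(add(SZ, Z)), mul(Z, add(SSSZ, Z))))
  step 5: S(S(add(add(SZ, Z), mul(Z, add(SSSZ, Z)))))
  step 6: S(S(add(S(add(Z, Z)), mul(Z, add(SSSZ, Z)))))
  step 7: S(S(S(add(add(Z, Z), mul(Z, add(SSSZ, Z))))))
  step 8: S(S(S(add(Z, mul(Z, add(SSSZ, Z))))))
  step 9: S(S(S(mul(Z, add(SSSZ, Z)))))
  step 10: SSSZ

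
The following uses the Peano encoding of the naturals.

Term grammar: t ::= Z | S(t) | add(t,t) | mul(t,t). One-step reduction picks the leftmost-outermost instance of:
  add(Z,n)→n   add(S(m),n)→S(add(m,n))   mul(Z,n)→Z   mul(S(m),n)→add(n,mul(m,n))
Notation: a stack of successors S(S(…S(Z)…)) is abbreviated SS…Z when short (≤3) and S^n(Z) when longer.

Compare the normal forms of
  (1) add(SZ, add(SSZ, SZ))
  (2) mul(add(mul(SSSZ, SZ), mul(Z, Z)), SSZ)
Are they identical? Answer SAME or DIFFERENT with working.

Term A:
  start: add(SZ, add(SSZ, SZ))
  step 1: S(add(Z, add(SSZ, SZ)))
  step 2: S(add(SSZ, SZ))
  step 3: S(S(add(SZ, SZ)))
  step 4: S(S(S(add(Z, SZ))))
  step 5: S^4(Z)

Term B:
  start: mul(add(mul(SSSZ, SZ), mul(Z, Z)), SSZ)
  step 1: mul(add(add(SZ, mul(SSZ, SZ)), mul(Z, Z)), SSZ)
  step 2: mul(add(S(add(Z, mul(SSZ, SZ))), mul(Z, Z)), SSZ)
  step 3: mul(S(add(add(Z, mul(SSZ, SZ)), mul(Z, Z))), SSZ)
  step 4: add(SSZ, mul(add(add(Z, mul(SSZ, SZ)), mul(Z, Z)), SSZ))
  step 5: S(add(SZ, mul(add(add(Z, mul(SSZ, SZ)), mul(Z, Z)), SSZ)))
  step 6: S(S(add(Z, mul(add(add(Z, mul(SSZ, SZ)), mul(Z, Z)), SSZ))))
  step 7: S(S(mul(add(add(Z, mul(SSZ, SZ)), mul(Z, Z)), SSZ)))
  step 8: S(S(mul(add(mul(SSZ, SZ), mul(Z, Z)), SSZ)))
  step 9: S(S(mul(add(add(SZ, mul(SZ, SZ)), mul(Z, Z)), SSZ)))
  step 10: S(S(mul(add(S(add(Z, mul(SZ, SZ))), mul(Z, Z)), SSZ)))
  step 11: S(S(mul(S(add(add(Z, mul(SZ, SZ)), mul(Z, Z))), SSZ)))
  step 12: S(S(add(SSZ, mul(add(add(Z, mul(SZ, SZ)), mul(Z, Z)), SSZ))))
  step 13: S(S(S(add(SZ, mul(add(add(Z, mul(SZ, SZ)), mul(Z, Z)), SSZ)))))
  step 14: S(S(S(S(add(Z, mul(add(add(Z, mul(SZ, SZ)), mul(Z, Z)), SSZ))))))
  step 15: S(S(S(S(mul(add(add(Z, mul(SZ, SZ)), mul(Z, Z)), SSZ)))))
  step 16: S(S(S(S(mul(add(mul(SZ, SZ), mul(Z, Z)), SSZ)))))
  step 17: S(S(S(S(mul(add(add(SZ, mul(Z, SZ)), mul(Z, Z)), SSZ)))))
  step 18: S(S(S(S(mul(add(S(add(Z, mul(Z, SZ))), mul(Z, Z)), SSZ)))))
  step 19: S(S(S(S(mul(S(add(add(Z, mul(Z, SZ)), mul(Z, Z))), SSZ)))))
  step 20: S(S(S(S(add(SSZ, mul(add(add(Z, mul(Z, SZ)), mul(Z, Z)), SSZ))))))
  step 21: S(S(S(S(S(add(SZ, mul(add(add(Z, mul(Z, SZ)), mul(Z, Z)), SSZ)))))))
  step 22: S(S(S(S(S(S(add(Z, mul(add(add(Z, mul(Z, SZ)), mul(Z, Z)), SSZ))))))))
  step 23: S(S(S(S(S(S(mul(add(add(Z, mul(Z, SZ)), mul(Z, Z)), SSZ)))))))
  step 24: S(S(S(S(S(S(mul(add(mul(Z, SZ), mul(Z, Z)), SSZ)))))))
  step 25: S(S(S(S(S(S(mul(add(Z, mul(Z, Z)), SSZ)))))))
  step 26: S(S(S(S(S(S(mul(mul(Z, Z), SSZ)))))))
  step 27: S(S(S(S(S(S(mul(Z, SSZ)))))))
  step 28: S^6(Z)

Answer: DIFFERENT — A ⇓ S^4(Z), B ⇓ S^6(Z)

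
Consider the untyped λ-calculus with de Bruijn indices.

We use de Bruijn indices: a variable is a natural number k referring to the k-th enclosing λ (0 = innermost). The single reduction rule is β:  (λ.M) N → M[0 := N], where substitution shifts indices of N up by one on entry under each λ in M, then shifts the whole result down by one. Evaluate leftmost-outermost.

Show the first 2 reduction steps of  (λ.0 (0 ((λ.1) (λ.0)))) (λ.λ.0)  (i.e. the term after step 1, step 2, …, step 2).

  start: (λ.0 (0 ((λ.1) (λ.0)))) (λ.λ.0)
  →1  (λ.λ.0) ((λ.λ.0) ((λ.λ.λ.0) (λ.0)))
  →2  λ.0

Answer: after 2 steps: λ.0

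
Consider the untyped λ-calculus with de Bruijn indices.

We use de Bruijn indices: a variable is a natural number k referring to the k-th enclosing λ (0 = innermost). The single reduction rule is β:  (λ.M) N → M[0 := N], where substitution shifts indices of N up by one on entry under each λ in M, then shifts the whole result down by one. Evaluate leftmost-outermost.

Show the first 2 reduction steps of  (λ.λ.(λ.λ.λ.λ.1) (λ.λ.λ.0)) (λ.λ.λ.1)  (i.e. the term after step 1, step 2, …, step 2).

Answer: after 2 steps: λ.λ.λ.λ.1

Reduction:
  start: (λ.λ.(λ.λ.λ.λ.1) (λ.λ.λ.0)) (λ.λ.λ.1)
  step 1: λ.(λ.λ.λ.λ.1) (λ.λ.λ.0)
  step 2: λ.λ.λ.λ.1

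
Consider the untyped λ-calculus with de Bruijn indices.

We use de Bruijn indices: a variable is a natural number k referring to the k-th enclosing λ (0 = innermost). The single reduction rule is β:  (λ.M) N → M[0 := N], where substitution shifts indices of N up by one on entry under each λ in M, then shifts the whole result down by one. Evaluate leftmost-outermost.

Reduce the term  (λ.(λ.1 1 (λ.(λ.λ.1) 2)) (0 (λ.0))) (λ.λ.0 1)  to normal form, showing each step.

Answer: normal form = λ.λ.λ.0 1  (in 6 steps)

Reduction:
  start: (λ.(λ.1 1 (λ.(λ.λ.1) 2)) (0 (λ.0))) (λ.λ.0 1)
  step 1: (λ.(λ.λ.0 1) (λ.λ.0 1) (λ.(λ.λ.1) (λ.λ.0 1))) ((λ.λ.0 1) (λ.0))
  step 2: (λ.λ.0 1) (λ.λ.0 1) (λ.(λ.λ.1) (λ.λ.0 1))
  step 3: (λ.0 (λ.λ.0 1)) (λ.(λ.λ.1) (λ.λ.0 1))
  step 4: (λ.(λ.λ.1) (λ.λ.0 1)) (λ.λ.0 1)
  step 5: (λ.λ.1) (λ.λ.0 1)
  step 6: λ.λ.λ.0 1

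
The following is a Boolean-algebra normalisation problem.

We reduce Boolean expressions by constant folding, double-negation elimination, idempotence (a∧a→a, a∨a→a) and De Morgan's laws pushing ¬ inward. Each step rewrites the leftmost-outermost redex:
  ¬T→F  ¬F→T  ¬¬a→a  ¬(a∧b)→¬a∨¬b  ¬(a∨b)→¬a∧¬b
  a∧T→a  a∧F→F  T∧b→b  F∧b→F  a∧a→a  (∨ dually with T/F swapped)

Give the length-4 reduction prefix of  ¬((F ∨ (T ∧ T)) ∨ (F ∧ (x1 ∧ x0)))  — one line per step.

  start: ¬((F ∨ (T ∧ T)) ∨ (F ∧ (x1 ∧ x0)))
  →1  ¬(F ∨ (T ∧ T)) ∧ ¬(F ∧ (x1 ∧ x0))
  →2  (¬F ∧ ¬(T ∧ T)) ∧ ¬(F ∧ (x1 ∧ x0))
  →3  (T ∧ ¬(T ∧ T)) ∧ ¬(F ∧ (x1 ∧ x0))
  →4  ¬(T ∧ T) ∧ ¬(F ∧ (x1 ∧ x0))

Answer: after 4 steps: ¬(T ∧ T) ∧ ¬(F ∧ (x1 ∧ x0))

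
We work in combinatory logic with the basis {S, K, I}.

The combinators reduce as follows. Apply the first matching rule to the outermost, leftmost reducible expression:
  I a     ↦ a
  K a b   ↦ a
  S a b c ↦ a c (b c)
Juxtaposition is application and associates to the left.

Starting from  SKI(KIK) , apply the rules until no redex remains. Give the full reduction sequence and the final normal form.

Answer: normal form = I  (in 3 steps)

Reduction:
  start: SKI(KIK)
  [1] K(KIK)(I(KIK))
  [2] KIK
  [3] I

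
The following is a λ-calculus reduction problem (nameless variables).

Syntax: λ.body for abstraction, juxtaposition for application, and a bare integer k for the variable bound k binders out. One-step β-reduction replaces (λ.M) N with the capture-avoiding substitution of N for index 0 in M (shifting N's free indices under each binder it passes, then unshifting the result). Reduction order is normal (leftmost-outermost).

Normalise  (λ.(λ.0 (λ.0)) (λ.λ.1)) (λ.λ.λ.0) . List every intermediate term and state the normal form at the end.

  start: (λ.(λ.0 (λ.0)) (λ.λ.1)) (λ.λ.λ.0)
  step 1: (λ.0 (λ.0)) (λ.λ.1)
  step 2: (λ.λ.1) (λ.0)
  step 3: λ.λ.0

Answer: normal form = λ.λ.0  (in 3 steps)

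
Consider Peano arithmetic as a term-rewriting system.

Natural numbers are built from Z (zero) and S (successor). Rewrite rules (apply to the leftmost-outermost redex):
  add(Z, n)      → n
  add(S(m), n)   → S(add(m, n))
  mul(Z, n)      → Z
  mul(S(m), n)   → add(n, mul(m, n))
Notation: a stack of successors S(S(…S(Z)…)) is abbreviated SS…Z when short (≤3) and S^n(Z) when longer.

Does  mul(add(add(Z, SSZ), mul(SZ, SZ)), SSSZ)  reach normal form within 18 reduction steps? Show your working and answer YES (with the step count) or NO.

Answer: NO — after 18 steps the term is S(S(S(S(S(S(S(add(SSZ, mul(add(Z, mul(Z, SZ)), SSSZ))))))))), not yet normal

Reduction:
  start: mul(add(add(Z, SSZ), mul(SZ, SZ)), SSSZ)
  [1] mul(add(SSZ, mul(SZ, SZ)), SSSZ)
  [2] mul(S(add(SZ, mul(SZ, SZ))), SSSZ)
  [3] add(SSSZ, mul(add(SZ, mul(SZ, SZ)), SSSZ))
  [4] S(add(SSZ, mul(add(SZ, mul(SZ, SZ)), SSSZ)))
  [5] S(S(add(SZ, mul(add(SZ, mul(SZ, SZ)), SSSZ))))
  [6] S(S(S(add(Z, mul(add(SZ, mul(SZ, SZ)), SSSZ)))))
  [7] S(S(S(mul(add(SZ, mul(SZ, SZ)), SSSZ))))
  [8] S(S(S(mul(S(add(Z, mul(SZ, SZ))), SSSZ))))
  [9] S(S(S(add(SSSZ, mul(add(Z, mul(SZ, SZ)), SSSZ)))))
  [10] S(S(S(S(add(SSZ, mul(add(Z, mul(SZ, SZ)), SSSZ))))))
  [11] S(S(S(S(S(add(SZ, mul(add(Z, mul(SZ, SZ)), SSSZ)))))))
  [12] S(S(S(S(S(S(add(Z, mul(add(Z, mul(SZ, SZ)), SSSZ))))))))
  [13] S(S(S(S(S(S(mul(add(Z, mul(SZ, SZ)), SSSZ)))))))
  [14] S(S(S(S(S(S(mul(mul(SZ, SZ), SSSZ)))))))
  [15] S(S(S(S(S(S(mul(add(SZ, mul(Z, SZ)), SSSZ)))))))
  [16] S(S(S(S(S(S(mul(S(add(Z, mul(Z, SZ))), SSSZ)))))))
  [17] S(S(S(S(S(S(add(SSSZ, mul(add(Z, mul(Z, SZ)), SSSZ))))))))
  [18] S(S(S(S(S(S(S(add(SSZ, mul(add(Z, mul(Z, SZ)), SSSZ)))))))))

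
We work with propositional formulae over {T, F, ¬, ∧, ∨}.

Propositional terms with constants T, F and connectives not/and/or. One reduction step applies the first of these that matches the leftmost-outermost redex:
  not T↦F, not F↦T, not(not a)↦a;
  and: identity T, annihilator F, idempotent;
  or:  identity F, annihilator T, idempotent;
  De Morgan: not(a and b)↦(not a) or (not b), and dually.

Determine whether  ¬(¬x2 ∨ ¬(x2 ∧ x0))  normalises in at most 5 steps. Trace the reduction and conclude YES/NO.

Answer: YES — reaches normal form x2 ∧ (x2 ∧ x0) in 3 ≤ 5 steps

Derivation:
  start: ¬(¬x2 ∨ ¬(x2 ∧ x0))
  [1] ¬¬x2 ∧ ¬¬(x2 ∧ x0)
  [2] x2 ∧ ¬¬(x2 ∧ x0)
  [3] x2 ∧ (x2 ∧ x0)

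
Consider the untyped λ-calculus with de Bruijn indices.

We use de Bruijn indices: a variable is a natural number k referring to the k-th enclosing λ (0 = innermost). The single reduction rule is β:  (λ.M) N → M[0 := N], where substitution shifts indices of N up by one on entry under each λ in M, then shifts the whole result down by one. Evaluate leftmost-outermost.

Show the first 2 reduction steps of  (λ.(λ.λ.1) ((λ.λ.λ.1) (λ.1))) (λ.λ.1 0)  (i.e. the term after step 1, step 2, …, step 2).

  start: (λ.(λ.λ.1) ((λ.λ.λ.1) (λ.1))) (λ.λ.1 0)
  step 1: (λ.λ.1) ((λ.λ.λ.1) (λ.λ.λ.1 0))
  step 2: λ.(λ.λ.λ.1) (λ.λ.λ.1 0)

Answer: after 2 steps: λ.(λ.λ.λ.1) (λ.λ.λ.1 0)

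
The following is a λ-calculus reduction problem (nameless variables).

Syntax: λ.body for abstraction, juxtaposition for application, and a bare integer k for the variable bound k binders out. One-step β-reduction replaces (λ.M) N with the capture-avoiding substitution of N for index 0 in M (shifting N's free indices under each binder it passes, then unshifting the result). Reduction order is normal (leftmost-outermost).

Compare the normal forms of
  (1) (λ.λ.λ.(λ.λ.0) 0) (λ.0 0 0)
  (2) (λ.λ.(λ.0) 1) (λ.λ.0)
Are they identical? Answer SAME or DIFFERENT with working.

Answer: SAME — A ⇓ λ.λ.λ.0, B ⇓ λ.λ.λ.0

Reduction:
Term A:
  start: (λ.λ.λ.(λ.λ.0) 0) (λ.0 0 0)
  →1  λ.λ.(λ.λ.0) 0
  →2  λ.λ.λ.0

Term B:
  start: (λ.λ.(λ.0) 1) (λ.λ.0)
  →1  λ.(λ.0) (λ.λ.0)
  →2  λ.λ.λ.0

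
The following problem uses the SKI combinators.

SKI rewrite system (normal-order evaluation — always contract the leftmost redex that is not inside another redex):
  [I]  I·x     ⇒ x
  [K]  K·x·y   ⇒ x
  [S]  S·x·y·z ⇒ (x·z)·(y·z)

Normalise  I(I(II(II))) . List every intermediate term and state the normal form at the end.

Answer: normal form = I  (in 5 steps)

Working:
  start: I(I(II(II)))
  [1] I(II(II))
  [2] II(II)
  [3] I(II)
  [4] II
  [5] I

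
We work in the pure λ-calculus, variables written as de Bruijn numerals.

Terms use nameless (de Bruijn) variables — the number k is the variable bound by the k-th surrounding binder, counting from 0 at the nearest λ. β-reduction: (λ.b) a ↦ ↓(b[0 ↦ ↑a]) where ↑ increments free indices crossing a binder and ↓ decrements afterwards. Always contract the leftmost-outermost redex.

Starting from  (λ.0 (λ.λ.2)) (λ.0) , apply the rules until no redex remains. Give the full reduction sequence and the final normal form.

  start: (λ.0 (λ.λ.2)) (λ.0)
  step 1: (λ.0) (λ.λ.λ.0)
  step 2: λ.λ.λ.0

Answer: normal form = λ.λ.λ.0  (in 2 steps)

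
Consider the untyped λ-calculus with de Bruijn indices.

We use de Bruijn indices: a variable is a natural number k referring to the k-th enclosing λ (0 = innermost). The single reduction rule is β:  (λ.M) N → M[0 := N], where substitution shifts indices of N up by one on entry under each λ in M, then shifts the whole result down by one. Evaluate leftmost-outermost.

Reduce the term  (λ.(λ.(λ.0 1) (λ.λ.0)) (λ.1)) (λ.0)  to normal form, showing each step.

  start: (λ.(λ.(λ.0 1) (λ.λ.0)) (λ.1)) (λ.0)
  step 1: (λ.(λ.0 1) (λ.λ.0)) (λ.λ.0)
  step 2: (λ.0 (λ.λ.0)) (λ.λ.0)
  step 3: (λ.λ.0) (λ.λ.0)
  step 4: λ.0

Answer: normal form = λ.0  (in 4 steps)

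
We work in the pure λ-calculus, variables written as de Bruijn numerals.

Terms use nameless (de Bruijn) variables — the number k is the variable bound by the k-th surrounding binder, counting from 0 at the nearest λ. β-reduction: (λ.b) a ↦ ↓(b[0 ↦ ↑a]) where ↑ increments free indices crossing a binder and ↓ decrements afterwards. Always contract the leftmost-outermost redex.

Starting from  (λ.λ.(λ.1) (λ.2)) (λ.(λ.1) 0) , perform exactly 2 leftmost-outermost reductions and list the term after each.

  start: (λ.λ.(λ.1) (λ.2)) (λ.(λ.1) 0)
  [1] λ.(λ.1) (λ.λ.(λ.1) 0)
  [2] λ.0

Answer: after 2 steps: λ.0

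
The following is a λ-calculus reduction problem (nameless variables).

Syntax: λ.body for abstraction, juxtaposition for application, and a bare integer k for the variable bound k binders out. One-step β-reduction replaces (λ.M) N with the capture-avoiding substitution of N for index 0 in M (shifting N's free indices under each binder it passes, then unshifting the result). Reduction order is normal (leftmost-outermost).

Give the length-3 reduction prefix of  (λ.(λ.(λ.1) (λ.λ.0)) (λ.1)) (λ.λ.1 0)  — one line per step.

  start: (λ.(λ.(λ.1) (λ.λ.0)) (λ.1)) (λ.λ.1 0)
  →1  (λ.(λ.1) (λ.λ.0)) (λ.λ.λ.1 0)
  →2  (λ.λ.λ.λ.1 0) (λ.λ.0)
  →3  λ.λ.λ.1 0

Answer: after 3 steps: λ.λ.λ.1 0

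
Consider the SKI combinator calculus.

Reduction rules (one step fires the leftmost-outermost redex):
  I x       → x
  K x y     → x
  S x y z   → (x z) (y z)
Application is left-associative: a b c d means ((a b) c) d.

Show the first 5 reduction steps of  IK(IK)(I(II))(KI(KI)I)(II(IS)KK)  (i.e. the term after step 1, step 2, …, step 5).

  start: IK(IK)(I(II))(KI(KI)I)(II(IS)KK)
  [1] K(IK)(I(II))(KI(KI)I)(II(IS)KK)
  [2] IK(KI(KI)I)(II(IS)KK)
  [3] K(KI(KI)I)(II(IS)KK)
  [4] KI(KI)I
  [5] II

Answer: after 5 steps: II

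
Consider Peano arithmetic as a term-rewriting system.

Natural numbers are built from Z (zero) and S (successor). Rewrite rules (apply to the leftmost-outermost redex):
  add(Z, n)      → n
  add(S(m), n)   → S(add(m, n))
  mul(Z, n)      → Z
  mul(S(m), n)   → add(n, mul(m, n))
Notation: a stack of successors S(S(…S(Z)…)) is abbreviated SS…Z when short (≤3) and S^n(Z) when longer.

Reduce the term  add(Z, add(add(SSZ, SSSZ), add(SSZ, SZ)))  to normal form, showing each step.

  start: add(Z, add(add(SSZ, SSSZ), add(SSZ, SZ)))
  [1] add(add(SSZ, SSSZ), add(SSZ, SZ))
  [2] add(S(add(SZ, SSSZ)), add(SSZ, SZ))
  [3] S(add(add(SZ, SSSZ), add(SSZ, SZ)))
  [4] S(add(S(add(Z, SSSZ)), add(SSZ, SZ)))
  [5] S(S(add(add(Z, SSSZ), add(SSZ, SZ))))
  [6] S(S(add(SSSZ, add(SSZ, SZ))))
  [7] S(S(S(add(SSZ, add(SSZ, SZ)))))
  [8] S(S(S(S(add(SZ, add(SSZ, SZ))))))
  [9] S(S(S(S(S(add(Z, add(SSZ, SZ)))))))
  [10] S(S(S(S(S(add(SSZ, SZ))))))
  [11] S(S(S(S(S(S(add(SZ, SZ)))))))
  [12] S(S(S(S(S(S(S(add(Z, SZ))))))))
  [13] S^8(Z)

Answer: normal form = S^8(Z)  (in 13 steps)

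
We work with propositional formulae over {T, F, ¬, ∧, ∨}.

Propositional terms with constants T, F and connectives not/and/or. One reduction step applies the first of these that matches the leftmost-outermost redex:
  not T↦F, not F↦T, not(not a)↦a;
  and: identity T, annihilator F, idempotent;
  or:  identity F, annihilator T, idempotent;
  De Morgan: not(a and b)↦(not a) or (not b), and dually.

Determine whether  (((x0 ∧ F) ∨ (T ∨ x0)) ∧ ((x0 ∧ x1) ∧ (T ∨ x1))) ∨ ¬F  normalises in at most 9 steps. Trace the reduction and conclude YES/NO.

Answer: YES — reaches normal form T in 8 ≤ 9 steps

Derivation:
  start: (((x0 ∧ F) ∨ (T ∨ x0)) ∧ ((x0 ∧ x1) ∧ (T ∨ x1))) ∨ ¬F
  [1] ((F ∨ (T ∨ x0)) ∧ ((x0 ∧ x1) ∧ (T ∨ x1))) ∨ ¬F
  [2] ((T ∨ x0) ∧ ((x0 ∧ x1) ∧ (T ∨ x1))) ∨ ¬F
  [3] (T ∧ ((x0 ∧ x1) ∧ (T ∨ x1))) ∨ ¬F
  [4] ((x0 ∧ x1) ∧ (T ∨ x1)) ∨ ¬F
  [5] ((x0 ∧ x1) ∧ T) ∨ ¬F
  [6] (x0 ∧ x1) ∨ ¬F
  [7] (x0 ∧ x1) ∨ T
  [8] T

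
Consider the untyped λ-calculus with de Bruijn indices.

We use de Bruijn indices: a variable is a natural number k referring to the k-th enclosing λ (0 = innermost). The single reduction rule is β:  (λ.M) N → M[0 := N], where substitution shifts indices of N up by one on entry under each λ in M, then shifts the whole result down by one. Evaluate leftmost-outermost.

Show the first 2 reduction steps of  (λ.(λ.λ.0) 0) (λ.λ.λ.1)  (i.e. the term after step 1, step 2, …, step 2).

  start: (λ.(λ.λ.0) 0) (λ.λ.λ.1)
  →1  (λ.λ.0) (λ.λ.λ.1)
  →2  λ.0

Answer: after 2 steps: λ.0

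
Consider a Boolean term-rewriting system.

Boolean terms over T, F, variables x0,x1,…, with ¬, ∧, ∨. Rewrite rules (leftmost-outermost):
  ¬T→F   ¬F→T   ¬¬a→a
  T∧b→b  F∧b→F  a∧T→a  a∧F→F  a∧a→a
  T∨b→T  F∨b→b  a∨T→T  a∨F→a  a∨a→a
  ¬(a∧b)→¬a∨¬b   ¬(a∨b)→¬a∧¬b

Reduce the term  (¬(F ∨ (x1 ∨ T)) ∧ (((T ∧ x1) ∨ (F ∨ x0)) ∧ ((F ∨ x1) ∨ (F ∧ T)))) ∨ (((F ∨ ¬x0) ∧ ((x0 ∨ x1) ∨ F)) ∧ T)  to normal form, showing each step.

Answer: normal form = ¬x0 ∧ (x0 ∨ x1)  (in 11 steps)

Working:
  start: (¬(F ∨ (x1 ∨ T)) ∧ (((T ∧ x1) ∨ (F ∨ x0)) ∧ ((F ∨ x1) ∨ (F ∧ T)))) ∨ (((F ∨ ¬x0) ∧ ((x0 ∨ x1) ∨ F)) ∧ T)
  →1  ((¬F ∧ ¬(x1 ∨ T)) ∧ (((T ∧ x1) ∨ (F ∨ x0)) ∧ ((F ∨ x1) ∨ (F ∧ T)))) ∨ (((F ∨ ¬x0) ∧ ((x0 ∨ x1) ∨ F)) ∧ T)
  →2  ((T ∧ ¬(x1 ∨ T)) ∧ (((T ∧ x1) ∨ (F ∨ x0)) ∧ ((F ∨ x1) ∨ (F ∧ T)))) ∨ (((F ∨ ¬x0) ∧ ((x0 ∨ x1) ∨ F)) ∧ T)
  →3  (¬(x1 ∨ T) ∧ (((T ∧ x1) ∨ (F ∨ x0)) ∧ ((F ∨ x1) ∨ (F ∧ T)))) ∨ (((F ∨ ¬x0) ∧ ((x0 ∨ x1) ∨ F)) ∧ T)
  →4  ((¬x1 ∧ ¬T) ∧ (((T ∧ x1) ∨ (F ∨ x0)) ∧ ((F ∨ x1) ∨ (F ∧ T)))) ∨ (((F ∨ ¬x0) ∧ ((x0 ∨ x1) ∨ F)) ∧ T)
  →5  ((¬x1 ∧ F) ∧ (((T ∧ x1) ∨ (F ∨ x0)) ∧ ((F ∨ x1) ∨ (F ∧ T)))) ∨ (((F ∨ ¬x0) ∧ ((x0 ∨ x1) ∨ F)) ∧ T)
  →6  (F ∧ (((T ∧ x1) ∨ (F ∨ x0)) ∧ ((F ∨ x1) ∨ (F ∧ T)))) ∨ (((F ∨ ¬x0) ∧ ((x0 ∨ x1) ∨ F)) ∧ T)
  →7  F ∨ (((F ∨ ¬x0) ∧ ((x0 ∨ x1) ∨ F)) ∧ T)
  →8  ((F ∨ ¬x0) ∧ ((x0 ∨ x1) ∨ F)) ∧ T
  →9  (F ∨ ¬x0) ∧ ((x0 ∨ x1) ∨ F)
  →10  ¬x0 ∧ ((x0 ∨ x1) ∨ F)
  →11  ¬x0 ∧ (x0 ∨ x1)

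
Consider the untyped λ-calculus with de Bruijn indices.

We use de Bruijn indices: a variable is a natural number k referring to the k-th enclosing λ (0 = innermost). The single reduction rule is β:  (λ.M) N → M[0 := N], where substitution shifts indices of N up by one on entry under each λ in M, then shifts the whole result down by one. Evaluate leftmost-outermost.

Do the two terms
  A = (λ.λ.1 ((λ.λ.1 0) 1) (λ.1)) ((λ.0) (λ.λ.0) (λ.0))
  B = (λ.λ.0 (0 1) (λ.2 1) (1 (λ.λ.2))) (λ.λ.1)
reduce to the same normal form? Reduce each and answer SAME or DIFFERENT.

Term A:
  start: (λ.λ.1 ((λ.λ.1 0) 1) (λ.1)) ((λ.0) (λ.λ.0) (λ.0))
  step 1: λ.(λ.0) (λ.λ.0) (λ.0) ((λ.λ.1 0) ((λ.0) (λ.λ.0) (λ.0))) (λ.1)
  step 2: λ.(λ.λ.0) (λ.0) ((λ.λ.1 0) ((λ.0) (λ.λ.0) (λ.0))) (λ.1)
  step 3: λ.(λ.0) ((λ.λ.1 0) ((λ.0) (λ.λ.0) (λ.0))) (λ.1)
  step 4: λ.(λ.λ.1 0) ((λ.0) (λ.λ.0) (λ.0)) (λ.1)
  step 5: λ.(λ.(λ.0) (λ.λ.0) (λ.0) 0) (λ.1)
  step 6: λ.(λ.0) (λ.λ.0) (λ.0) (λ.1)
  step 7: λ.(λ.λ.0) (λ.0) (λ.1)
  step 8: λ.(λ.0) (λ.1)
  step 9: λ.λ.1

Term B:
  start: (λ.λ.0 (0 1) (λ.2 1) (1 (λ.λ.2))) (λ.λ.1)
  step 1: λ.0 (0 (λ.λ.1)) (λ.(λ.λ.1) 1) ((λ.λ.1) (λ.λ.2))
  step 2: λ.0 (0 (λ.λ.1)) (λ.λ.2) ((λ.λ.1) (λ.λ.2))
  step 3: λ.0 (0 (λ.λ.1)) (λ.λ.2) (λ.λ.λ.3)

Answer: DIFFERENT — A ⇓ λ.λ.1, B ⇓ λ.0 (0 (λ.λ.1)) (λ.λ.2) (λ.λ.λ.3)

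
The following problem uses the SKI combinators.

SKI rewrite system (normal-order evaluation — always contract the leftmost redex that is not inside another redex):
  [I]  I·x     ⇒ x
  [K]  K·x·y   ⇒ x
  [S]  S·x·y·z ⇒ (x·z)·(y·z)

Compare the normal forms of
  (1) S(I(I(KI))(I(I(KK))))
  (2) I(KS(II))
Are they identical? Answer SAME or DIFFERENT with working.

Answer: DIFFERENT — A ⇓ SI, B ⇓ S

Reduction:
Term A:
  start: S(I(I(KI))(I(I(KK))))
  →1  S(I(KI)(I(I(KK))))
  →2  S(KI(I(I(KK))))
  →3  SI

Term B:
  start: I(KS(II))
  →1  KS(II)
  →2  S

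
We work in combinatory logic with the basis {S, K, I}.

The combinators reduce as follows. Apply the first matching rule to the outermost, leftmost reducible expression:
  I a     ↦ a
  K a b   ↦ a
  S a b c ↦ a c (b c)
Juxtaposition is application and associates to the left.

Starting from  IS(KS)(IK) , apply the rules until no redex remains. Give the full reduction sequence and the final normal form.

Answer: normal form = S(KS)K  (in 2 steps)

Reduction:
  start: IS(KS)(IK)
  →1  S(KS)(IK)
  →2  S(KS)K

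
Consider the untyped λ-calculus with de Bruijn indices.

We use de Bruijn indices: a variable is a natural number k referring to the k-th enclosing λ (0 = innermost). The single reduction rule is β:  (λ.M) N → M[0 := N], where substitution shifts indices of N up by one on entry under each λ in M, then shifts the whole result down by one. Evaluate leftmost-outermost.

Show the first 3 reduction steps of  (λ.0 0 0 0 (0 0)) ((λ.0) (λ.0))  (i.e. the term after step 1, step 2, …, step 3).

  start: (λ.0 0 0 0 (0 0)) ((λ.0) (λ.0))
  step 1: (λ.0) (λ.0) ((λ.0) (λ.0)) ((λ.0) (λ.0)) ((λ.0) (λ.0)) ((λ.0) (λ.0) ((λ.0) (λ.0)))
  step 2: (λ.0) ((λ.0) (λ.0)) ((λ.0) (λ.0)) ((λ.0) (λ.0)) ((λ.0) (λ.0) ((λ.0) (λ.0)))
  step 3: (λ.0) (λ.0) ((λ.0) (λ.0)) ((λ.0) (λ.0)) ((λ.0) (λ.0) ((λ.0) (λ.0)))

Answer: after 3 steps: (λ.0) (λ.0) ((λ.0) (λ.0)) ((λ.0) (λ.0)) ((λ.0) (λ.0) ((λ.0) (λ.0)))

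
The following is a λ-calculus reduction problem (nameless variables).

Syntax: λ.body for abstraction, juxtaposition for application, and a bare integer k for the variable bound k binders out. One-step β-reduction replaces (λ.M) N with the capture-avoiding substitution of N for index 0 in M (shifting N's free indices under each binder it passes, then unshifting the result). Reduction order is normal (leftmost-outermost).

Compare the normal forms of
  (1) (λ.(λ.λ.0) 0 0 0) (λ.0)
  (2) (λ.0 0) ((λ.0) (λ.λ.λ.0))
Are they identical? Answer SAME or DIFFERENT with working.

Term A:
  start: (λ.(λ.λ.0) 0 0 0) (λ.0)
  →1  (λ.λ.0) (λ.0) (λ.0) (λ.0)
  →2  (λ.0) (λ.0) (λ.0)
  →3  (λ.0) (λ.0)
  →4  λ.0

Term B:
  start: (λ.0 0) ((λ.0) (λ.λ.λ.0))
  →1  (λ.0) (λ.λ.λ.0) ((λ.0) (λ.λ.λ.0))
  →2  (λ.λ.λ.0) ((λ.0) (λ.λ.λ.0))
  →3  λ.λ.0

Answer: DIFFERENT — A ⇓ λ.0, B ⇓ λ.λ.0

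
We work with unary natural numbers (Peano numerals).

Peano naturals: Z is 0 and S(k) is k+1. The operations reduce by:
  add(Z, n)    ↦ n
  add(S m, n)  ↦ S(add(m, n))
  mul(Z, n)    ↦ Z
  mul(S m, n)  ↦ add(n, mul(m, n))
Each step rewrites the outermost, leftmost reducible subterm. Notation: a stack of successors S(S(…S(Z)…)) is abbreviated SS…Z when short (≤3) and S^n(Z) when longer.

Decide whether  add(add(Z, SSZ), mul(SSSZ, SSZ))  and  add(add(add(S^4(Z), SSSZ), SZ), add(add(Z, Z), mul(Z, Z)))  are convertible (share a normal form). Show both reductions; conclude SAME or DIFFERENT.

Answer: SAME — A ⇓ S^8(Z), B ⇓ S^8(Z)

Reduction:
Term A:
  start: add(add(Z, SSZ), mul(SSSZ, SSZ))
  [1] add(SSZ, mul(SSSZ, SSZ))
  [2] S(add(SZ, mul(SSSZ, SSZ)))
  [3] S(S(add(Z, mul(SSSZ, SSZ))))
  [4] S(S(mul(SSSZ, SSZ)))
  [5] S(S(add(SSZ, mul(SSZ, SSZ))))
  [6] S(S(S(add(SZ, mul(SSZ, SSZ)))))
  [7] S(S(S(S(add(Z, mul(SSZ, SSZ))))))
  [8] S(S(S(S(mul(SSZ, SSZ)))))
  [9] S(S(S(S(add(SSZ, mul(SZ, SSZ))))))
  [10] S(S(S(S(S(add(SZ, mul(SZ, SSZ)))))))
  [11] S(S(S(S(S(S(add(Z, mul(SZ, SSZ))))))))
  [12] S(S(S(S(S(S(mul(SZ, SSZ)))))))
  [13] S(S(S(S(S(S(add(SSZ, mul(Z, SSZ))))))))
  [14] S(S(S(S(S(S(S(add(SZ, mul(Z, SSZ)))))))))
  [15] S(S(S(S(S(S(S(S(add(Z, mul(Z, SSZ))))))))))
  [16] S(S(S(S(S(S(S(S(mul(Z, SSZ)))))))))
  [17] S^8(Z)

Term B:
  start: add(add(add(S^4(Z), SSSZ), SZ), add(add(Z, Z), mul(Z, Z)))
  [1] add(add(S(add(SSSZ, SSSZ)), SZ), add(add(Z, Z), mul(Z, Z)))
  [2] add(S(add(add(SSSZ, SSSZ), SZ)), add(add(Z, Z), mul(Z, Z)))
  [3] S(add(add(add(SSSZ, SSSZ), SZ), add(add(Z, Z), mul(Z, Z))))
  [4] S(add(add(S(add(SSZ, SSSZ)), SZ), add(add(Z, Z), mul(Z, Z))))
  [5] S(add(S(add(add(SSZ, SSSZ), SZ)), add(add(Z, Z), mul(Z, Z))))
  [6] S(S(add(add(add(SSZ, SSSZ), SZ), add(add(Z, Z), mul(Z, Z)))))
  [7] S(S(add(add(S(add(SZ, SSSZ)), SZ), add(add(Z, Z), mul(Z, Z)))))
  [8] S(S(add(S(add(add(SZ, SSSZ), SZ)), add(add(Z, Z), mul(Z, Z)))))
  [9] S(S(S(add(add(add(SZ, SSSZ), SZ), add(add(Z, Z), mul(Z, Z))))))
  [10] S(S(S(add(add(S(add(Z, SSSZ)), SZ), add(add(Z, Z), mul(Z, Z))))))
  [11] S(S(S(add(S(add(add(Z, SSSZ), SZ)), add(add(Z, Z), mul(Z, Z))))))
  [12] S(S(S(S(add(add(add(Z, SSSZ), SZ), add(add(Z, Z), mul(Z, Z)))))))
  [13] S(S(S(S(add(add(SSSZ, SZ), add(add(Z, Z), mul(Z, Z)))))))
  [14] S(S(S(S(add(S(add(SSZ, SZ)), add(add(Z, Z), mul(Z, Z)))))))
  [15] S(S(S(S(S(add(add(SSZ, SZ), add(add(Z, Z), mul(Z, Z))))))))
  [16] S(S(S(S(S(add(S(add(SZ, SZ)), add(add(Z, Z), mul(Z, Z))))))))
  [17] S(S(S(S(S(S(add(add(SZ, SZ), add(add(Z, Z), mul(Z, Z)))))))))
  [18] S(S(S(S(S(S(add(S(add(Z, SZ)), add(add(Z, Z), mul(Z, Z)))))))))
  [19] S(S(S(S(S(S(S(add(add(Z, SZ), add(add(Z, Z), mul(Z, Z))))))))))
  [20] S(S(S(S(S(S(S(add(SZ, add(add(Z, Z), mul(Z, Z))))))))))
  [21] S(S(S(S(S(S(S(S(add(Z, add(add(Z, Z), mul(Z, Z)))))))))))
  [22] S(S(S(S(S(S(S(S(add(add(Z, Z), mul(Z, Z))))))))))
  [23] S(S(S(S(S(S(S(S(add(Z, mul(Z, Z))))))))))
  [24] S(S(S(S(S(S(S(S(mul(Z, Z)))))))))
  [25] S^8(Z)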